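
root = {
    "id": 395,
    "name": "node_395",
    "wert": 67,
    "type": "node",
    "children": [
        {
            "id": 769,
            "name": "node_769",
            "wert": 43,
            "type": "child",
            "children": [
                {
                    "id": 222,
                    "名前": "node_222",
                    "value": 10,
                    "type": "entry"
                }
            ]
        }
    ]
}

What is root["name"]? "node_395"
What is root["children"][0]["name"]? "node_769"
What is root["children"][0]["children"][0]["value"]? 10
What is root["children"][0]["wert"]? 43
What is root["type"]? "node"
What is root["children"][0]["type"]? "child"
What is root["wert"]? 67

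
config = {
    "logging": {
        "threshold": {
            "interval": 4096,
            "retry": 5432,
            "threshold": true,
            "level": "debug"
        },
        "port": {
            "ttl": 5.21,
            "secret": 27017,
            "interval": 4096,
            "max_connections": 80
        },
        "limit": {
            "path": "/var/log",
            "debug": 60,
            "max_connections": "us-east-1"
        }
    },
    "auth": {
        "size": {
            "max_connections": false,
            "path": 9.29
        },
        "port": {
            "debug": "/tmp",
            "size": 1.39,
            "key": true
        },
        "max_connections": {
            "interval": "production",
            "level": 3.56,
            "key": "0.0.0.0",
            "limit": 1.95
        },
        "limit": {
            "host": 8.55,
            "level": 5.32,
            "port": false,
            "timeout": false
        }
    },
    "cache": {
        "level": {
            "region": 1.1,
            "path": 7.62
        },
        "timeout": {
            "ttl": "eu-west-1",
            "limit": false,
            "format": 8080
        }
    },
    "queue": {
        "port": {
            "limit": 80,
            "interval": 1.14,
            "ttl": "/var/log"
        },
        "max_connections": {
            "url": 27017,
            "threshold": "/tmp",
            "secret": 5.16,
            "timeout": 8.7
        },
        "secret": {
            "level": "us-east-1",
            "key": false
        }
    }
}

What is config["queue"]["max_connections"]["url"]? 27017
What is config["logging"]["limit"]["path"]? "/var/log"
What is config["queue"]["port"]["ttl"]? "/var/log"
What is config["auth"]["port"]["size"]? 1.39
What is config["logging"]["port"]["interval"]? 4096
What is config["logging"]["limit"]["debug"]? 60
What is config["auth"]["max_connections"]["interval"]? "production"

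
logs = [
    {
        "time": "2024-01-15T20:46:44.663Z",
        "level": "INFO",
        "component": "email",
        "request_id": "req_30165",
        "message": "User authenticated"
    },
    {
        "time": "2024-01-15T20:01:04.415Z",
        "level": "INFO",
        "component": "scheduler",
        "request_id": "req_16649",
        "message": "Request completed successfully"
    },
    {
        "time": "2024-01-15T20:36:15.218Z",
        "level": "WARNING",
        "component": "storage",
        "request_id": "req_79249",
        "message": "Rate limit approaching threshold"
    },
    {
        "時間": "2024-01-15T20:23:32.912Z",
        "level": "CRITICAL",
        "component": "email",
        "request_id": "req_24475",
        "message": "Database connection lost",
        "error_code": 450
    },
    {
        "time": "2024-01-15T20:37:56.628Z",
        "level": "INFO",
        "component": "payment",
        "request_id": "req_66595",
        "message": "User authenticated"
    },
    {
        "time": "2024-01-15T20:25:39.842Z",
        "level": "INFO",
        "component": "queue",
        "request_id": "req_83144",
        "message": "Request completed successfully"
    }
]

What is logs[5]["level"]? "INFO"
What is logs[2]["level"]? "WARNING"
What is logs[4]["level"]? "INFO"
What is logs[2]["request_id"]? "req_79249"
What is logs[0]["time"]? "2024-01-15T20:46:44.663Z"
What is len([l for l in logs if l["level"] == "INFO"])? 4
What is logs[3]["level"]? "CRITICAL"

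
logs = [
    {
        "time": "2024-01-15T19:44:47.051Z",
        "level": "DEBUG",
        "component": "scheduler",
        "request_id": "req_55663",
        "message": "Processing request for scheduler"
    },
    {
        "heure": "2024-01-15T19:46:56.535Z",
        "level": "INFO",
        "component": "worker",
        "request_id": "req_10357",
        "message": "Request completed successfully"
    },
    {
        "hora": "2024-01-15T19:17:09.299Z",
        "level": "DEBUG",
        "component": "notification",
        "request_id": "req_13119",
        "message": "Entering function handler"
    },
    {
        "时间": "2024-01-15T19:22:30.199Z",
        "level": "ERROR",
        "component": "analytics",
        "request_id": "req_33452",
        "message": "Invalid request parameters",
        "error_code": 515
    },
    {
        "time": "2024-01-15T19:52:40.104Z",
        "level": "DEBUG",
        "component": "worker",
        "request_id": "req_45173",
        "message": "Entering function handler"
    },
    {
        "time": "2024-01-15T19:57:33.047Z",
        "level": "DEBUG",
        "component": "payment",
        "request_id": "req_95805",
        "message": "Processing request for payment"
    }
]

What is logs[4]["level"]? "DEBUG"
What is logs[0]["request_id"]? "req_55663"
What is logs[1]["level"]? "INFO"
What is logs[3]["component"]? "analytics"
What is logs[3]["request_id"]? "req_33452"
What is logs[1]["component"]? "worker"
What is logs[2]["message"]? "Entering function handler"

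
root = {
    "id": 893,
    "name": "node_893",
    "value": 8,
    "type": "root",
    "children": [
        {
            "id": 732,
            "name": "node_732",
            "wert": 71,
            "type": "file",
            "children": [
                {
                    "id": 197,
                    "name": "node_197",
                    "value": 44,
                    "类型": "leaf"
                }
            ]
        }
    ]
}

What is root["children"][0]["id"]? 732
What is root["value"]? 8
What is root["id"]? 893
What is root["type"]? "root"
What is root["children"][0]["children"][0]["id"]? 197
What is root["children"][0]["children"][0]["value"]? 44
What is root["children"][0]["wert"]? 71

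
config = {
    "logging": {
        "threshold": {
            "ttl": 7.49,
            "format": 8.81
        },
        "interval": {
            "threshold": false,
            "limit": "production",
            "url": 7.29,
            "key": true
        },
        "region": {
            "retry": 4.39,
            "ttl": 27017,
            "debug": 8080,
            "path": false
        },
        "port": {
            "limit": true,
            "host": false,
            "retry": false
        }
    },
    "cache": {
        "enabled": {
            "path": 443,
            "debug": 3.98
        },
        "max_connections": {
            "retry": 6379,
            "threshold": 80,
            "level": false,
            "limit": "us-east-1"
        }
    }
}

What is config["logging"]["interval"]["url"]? 7.29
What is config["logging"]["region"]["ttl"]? 27017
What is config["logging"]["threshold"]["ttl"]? 7.49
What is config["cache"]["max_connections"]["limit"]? "us-east-1"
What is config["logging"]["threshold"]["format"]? 8.81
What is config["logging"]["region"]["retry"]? 4.39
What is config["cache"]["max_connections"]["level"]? False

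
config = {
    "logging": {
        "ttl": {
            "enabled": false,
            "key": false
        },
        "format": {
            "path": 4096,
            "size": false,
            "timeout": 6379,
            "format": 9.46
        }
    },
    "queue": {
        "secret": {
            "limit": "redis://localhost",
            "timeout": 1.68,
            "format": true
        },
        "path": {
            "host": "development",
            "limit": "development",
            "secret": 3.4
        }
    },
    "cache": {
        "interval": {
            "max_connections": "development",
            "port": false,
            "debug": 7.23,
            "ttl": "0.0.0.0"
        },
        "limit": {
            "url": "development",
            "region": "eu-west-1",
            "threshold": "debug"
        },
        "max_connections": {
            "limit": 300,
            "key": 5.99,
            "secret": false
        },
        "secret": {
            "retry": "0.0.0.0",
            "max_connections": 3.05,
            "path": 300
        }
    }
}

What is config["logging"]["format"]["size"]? False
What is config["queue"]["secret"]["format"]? True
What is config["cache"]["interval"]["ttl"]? "0.0.0.0"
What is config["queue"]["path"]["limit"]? "development"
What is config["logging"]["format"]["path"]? 4096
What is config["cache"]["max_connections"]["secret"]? False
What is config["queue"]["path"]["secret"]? 3.4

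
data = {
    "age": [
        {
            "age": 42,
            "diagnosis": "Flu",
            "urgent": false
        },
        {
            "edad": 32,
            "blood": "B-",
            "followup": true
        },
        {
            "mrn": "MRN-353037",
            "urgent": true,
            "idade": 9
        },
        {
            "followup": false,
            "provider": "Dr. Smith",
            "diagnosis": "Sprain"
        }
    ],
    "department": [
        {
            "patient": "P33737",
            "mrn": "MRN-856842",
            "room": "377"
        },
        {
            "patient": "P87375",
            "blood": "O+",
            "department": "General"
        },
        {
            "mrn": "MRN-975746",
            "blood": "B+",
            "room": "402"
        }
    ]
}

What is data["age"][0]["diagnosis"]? "Flu"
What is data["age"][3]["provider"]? "Dr. Smith"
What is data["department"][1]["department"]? "General"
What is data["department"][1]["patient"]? "P87375"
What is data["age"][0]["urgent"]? False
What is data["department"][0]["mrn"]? "MRN-856842"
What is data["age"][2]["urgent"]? True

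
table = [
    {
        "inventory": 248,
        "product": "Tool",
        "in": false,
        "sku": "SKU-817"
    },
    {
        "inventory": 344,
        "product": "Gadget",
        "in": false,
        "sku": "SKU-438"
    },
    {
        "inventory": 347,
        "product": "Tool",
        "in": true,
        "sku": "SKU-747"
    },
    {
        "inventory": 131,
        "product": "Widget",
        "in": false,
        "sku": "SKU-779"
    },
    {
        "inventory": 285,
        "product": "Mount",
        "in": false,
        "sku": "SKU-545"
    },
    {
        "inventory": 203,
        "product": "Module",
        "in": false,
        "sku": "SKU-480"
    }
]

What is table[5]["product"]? "Module"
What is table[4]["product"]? "Mount"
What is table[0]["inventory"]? 248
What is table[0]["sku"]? "SKU-817"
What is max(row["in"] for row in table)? True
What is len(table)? 6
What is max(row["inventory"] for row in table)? 347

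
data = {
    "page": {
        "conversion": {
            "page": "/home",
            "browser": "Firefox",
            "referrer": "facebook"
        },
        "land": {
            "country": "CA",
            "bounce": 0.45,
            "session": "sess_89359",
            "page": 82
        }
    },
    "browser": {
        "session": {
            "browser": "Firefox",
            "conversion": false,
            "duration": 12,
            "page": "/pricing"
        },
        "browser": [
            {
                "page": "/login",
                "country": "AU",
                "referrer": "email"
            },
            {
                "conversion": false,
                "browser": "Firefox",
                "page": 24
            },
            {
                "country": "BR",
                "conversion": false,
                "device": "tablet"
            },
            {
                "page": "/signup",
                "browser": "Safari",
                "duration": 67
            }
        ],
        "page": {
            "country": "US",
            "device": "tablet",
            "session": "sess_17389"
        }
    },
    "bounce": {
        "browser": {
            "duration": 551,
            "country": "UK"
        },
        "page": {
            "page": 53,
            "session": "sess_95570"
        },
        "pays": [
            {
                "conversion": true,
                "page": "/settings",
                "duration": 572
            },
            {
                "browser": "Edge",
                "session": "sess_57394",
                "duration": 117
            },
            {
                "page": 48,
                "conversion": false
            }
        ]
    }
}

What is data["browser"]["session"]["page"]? "/pricing"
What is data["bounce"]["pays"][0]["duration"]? 572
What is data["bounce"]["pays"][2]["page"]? 48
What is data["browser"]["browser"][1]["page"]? 24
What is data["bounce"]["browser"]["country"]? "UK"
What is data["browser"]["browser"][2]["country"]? "BR"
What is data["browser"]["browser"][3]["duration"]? 67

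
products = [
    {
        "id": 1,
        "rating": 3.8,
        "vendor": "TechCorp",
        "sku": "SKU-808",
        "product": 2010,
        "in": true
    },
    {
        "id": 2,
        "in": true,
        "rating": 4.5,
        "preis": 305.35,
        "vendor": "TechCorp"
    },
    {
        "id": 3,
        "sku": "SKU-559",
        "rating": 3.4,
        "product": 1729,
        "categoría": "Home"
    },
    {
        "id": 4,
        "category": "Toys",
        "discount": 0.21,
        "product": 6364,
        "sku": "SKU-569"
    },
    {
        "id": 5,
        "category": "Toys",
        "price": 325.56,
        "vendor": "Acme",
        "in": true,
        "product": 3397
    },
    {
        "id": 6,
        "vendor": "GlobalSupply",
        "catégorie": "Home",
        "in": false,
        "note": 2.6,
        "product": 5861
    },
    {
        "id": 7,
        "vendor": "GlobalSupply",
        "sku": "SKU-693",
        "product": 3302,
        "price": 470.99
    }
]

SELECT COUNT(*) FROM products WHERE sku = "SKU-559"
1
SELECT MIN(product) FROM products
1729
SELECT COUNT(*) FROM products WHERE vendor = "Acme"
1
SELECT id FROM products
[1, 2, 3, 4, 5, 6, 7]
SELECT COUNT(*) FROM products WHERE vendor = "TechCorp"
2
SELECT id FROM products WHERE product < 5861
[1, 3, 5, 7]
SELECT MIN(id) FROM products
1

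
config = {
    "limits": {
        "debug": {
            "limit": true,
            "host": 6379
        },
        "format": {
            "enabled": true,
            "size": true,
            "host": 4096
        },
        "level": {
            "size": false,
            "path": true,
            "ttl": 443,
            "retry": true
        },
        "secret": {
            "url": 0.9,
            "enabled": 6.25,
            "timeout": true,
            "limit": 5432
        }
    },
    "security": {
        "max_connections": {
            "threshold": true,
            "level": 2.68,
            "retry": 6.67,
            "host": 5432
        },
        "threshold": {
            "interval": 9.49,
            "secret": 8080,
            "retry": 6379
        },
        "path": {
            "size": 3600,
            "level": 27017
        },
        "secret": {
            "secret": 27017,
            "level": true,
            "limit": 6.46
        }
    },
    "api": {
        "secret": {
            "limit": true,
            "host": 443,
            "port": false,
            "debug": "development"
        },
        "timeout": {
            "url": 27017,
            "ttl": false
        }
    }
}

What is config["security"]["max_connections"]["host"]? 5432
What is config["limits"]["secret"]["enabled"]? 6.25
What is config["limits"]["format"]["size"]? True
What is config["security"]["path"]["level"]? 27017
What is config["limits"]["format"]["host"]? 4096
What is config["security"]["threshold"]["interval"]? 9.49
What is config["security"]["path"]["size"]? 3600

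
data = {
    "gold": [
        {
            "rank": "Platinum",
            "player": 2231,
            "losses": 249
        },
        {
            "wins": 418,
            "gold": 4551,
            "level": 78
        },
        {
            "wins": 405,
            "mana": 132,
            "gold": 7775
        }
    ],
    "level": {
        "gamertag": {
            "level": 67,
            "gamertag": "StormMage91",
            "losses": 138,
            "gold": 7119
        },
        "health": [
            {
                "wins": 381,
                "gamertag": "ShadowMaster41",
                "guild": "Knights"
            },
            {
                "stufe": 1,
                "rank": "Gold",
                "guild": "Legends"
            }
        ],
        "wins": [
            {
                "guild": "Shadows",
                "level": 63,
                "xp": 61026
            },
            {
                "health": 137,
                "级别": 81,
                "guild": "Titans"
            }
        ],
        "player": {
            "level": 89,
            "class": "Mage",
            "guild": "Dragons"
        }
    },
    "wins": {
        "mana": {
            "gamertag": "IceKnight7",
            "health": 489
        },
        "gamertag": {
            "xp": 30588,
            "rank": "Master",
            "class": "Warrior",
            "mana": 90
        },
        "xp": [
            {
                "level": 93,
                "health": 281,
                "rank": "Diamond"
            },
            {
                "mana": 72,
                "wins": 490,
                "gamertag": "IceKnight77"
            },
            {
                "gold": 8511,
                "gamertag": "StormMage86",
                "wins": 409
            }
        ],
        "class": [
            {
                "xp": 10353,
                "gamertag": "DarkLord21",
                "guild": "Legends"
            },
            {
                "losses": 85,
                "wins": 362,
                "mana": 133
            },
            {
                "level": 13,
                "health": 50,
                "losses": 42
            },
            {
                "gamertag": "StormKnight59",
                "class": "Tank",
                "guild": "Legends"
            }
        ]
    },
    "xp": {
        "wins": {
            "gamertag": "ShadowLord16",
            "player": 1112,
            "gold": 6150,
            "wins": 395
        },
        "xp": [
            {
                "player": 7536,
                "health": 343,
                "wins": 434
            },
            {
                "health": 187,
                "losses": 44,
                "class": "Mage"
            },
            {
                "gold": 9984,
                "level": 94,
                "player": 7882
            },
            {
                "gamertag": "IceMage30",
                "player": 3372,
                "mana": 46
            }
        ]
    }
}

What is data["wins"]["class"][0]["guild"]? "Legends"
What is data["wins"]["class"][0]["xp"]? 10353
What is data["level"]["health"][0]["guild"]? "Knights"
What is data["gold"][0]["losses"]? 249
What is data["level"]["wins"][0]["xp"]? 61026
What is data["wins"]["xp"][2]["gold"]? 8511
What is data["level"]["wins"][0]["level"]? 63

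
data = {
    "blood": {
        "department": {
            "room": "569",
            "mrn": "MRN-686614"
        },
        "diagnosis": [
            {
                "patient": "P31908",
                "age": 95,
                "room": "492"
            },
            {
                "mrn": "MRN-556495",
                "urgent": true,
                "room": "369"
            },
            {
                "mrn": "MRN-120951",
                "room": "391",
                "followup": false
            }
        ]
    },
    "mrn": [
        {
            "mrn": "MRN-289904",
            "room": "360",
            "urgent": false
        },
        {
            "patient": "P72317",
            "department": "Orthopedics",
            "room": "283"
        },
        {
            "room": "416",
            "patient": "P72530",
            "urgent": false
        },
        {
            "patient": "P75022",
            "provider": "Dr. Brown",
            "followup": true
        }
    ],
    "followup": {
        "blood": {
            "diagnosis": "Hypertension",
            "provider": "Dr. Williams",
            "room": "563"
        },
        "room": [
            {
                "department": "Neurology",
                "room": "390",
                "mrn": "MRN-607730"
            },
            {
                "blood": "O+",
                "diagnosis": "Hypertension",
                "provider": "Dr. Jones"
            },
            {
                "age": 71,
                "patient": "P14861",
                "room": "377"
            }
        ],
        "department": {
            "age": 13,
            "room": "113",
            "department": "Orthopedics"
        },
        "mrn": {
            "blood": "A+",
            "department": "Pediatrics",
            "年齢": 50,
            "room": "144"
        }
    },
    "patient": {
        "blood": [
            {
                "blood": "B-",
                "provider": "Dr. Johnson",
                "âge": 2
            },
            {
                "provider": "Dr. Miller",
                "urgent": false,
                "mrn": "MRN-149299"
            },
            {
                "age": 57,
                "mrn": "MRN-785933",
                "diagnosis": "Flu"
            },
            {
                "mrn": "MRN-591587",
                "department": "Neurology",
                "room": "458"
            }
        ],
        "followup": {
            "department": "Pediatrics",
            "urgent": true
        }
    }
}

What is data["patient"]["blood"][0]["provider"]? "Dr. Johnson"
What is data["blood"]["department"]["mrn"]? "MRN-686614"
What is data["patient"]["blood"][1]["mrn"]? "MRN-149299"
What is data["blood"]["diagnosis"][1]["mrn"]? "MRN-556495"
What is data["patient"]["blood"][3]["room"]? "458"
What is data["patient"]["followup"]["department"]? "Pediatrics"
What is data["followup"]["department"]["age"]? 13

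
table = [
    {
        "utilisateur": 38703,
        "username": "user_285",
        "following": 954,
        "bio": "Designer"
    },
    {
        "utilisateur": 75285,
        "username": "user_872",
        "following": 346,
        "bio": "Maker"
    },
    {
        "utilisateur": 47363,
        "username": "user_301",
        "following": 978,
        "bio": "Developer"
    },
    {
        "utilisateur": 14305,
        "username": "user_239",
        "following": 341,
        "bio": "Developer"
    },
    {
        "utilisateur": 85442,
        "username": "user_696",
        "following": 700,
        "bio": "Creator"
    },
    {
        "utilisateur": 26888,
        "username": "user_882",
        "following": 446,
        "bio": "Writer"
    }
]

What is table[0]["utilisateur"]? 38703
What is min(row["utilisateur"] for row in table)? 14305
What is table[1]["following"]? 346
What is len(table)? 6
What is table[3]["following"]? 341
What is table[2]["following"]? 978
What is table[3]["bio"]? "Developer"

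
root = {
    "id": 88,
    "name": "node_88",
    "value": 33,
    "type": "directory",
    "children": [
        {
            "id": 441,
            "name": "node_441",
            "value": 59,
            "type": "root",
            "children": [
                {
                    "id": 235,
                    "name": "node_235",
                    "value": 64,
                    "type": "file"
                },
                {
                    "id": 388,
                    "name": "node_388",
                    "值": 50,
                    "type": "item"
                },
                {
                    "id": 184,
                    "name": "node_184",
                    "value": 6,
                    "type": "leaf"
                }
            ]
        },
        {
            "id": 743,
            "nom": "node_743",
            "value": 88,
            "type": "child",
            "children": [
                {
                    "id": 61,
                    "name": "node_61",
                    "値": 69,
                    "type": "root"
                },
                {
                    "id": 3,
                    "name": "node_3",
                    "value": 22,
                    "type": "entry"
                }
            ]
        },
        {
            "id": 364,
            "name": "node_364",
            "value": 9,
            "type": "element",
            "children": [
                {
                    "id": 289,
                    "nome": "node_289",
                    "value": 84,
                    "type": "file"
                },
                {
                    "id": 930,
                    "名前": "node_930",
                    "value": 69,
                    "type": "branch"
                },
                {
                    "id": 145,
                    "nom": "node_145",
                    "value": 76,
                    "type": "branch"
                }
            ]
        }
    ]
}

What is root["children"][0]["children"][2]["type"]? "leaf"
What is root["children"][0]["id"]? 441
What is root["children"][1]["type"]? "child"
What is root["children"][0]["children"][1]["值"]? 50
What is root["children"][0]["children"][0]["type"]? "file"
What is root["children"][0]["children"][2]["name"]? "node_184"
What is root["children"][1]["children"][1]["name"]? "node_3"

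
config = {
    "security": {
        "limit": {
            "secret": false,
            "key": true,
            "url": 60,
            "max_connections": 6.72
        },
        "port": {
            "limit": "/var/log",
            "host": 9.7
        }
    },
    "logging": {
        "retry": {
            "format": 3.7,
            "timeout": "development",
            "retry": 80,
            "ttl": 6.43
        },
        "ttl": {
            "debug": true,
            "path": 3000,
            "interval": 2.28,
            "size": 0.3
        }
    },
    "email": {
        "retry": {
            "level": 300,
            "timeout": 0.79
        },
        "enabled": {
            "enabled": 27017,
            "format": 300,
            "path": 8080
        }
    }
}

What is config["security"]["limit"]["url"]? 60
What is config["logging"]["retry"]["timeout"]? "development"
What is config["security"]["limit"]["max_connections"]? 6.72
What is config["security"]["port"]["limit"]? "/var/log"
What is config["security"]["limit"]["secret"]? False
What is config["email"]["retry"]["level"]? 300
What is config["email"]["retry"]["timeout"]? 0.79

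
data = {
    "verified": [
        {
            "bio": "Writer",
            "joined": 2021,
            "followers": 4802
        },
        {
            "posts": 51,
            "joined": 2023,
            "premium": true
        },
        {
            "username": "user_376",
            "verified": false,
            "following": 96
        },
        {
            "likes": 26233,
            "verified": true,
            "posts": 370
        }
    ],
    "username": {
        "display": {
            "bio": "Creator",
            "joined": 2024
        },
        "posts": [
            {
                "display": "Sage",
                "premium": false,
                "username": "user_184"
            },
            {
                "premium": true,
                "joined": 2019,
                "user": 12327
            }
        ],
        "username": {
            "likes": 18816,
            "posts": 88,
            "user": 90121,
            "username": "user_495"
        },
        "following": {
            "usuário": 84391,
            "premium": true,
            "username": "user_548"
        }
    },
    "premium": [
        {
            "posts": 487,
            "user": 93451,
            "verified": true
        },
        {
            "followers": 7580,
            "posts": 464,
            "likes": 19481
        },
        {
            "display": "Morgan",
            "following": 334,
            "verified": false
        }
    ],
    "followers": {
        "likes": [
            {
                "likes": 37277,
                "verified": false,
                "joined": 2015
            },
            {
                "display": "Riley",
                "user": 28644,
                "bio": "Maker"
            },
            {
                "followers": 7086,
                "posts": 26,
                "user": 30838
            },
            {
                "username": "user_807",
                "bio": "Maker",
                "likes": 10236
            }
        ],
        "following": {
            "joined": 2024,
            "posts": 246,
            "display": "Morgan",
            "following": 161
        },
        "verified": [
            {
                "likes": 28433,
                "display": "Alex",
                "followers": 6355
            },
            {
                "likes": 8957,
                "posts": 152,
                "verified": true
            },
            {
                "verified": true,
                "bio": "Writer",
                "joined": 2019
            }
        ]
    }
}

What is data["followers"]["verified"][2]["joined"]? 2019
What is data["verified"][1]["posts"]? 51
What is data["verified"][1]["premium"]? True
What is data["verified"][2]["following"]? 96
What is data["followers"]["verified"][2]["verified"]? True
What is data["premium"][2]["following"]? 334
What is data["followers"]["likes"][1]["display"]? "Riley"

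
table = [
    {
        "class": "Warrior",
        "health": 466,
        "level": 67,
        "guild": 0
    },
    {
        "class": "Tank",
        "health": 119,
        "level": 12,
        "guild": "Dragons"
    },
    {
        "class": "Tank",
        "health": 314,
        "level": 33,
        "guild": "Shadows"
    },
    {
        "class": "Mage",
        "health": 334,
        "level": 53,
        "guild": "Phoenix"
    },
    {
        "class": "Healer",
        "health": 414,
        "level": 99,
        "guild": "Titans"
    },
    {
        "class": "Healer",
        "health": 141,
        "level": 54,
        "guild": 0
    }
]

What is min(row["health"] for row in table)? 119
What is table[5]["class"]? "Healer"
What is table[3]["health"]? 334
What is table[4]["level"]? 99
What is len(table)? 6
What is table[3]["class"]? "Mage"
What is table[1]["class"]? "Tank"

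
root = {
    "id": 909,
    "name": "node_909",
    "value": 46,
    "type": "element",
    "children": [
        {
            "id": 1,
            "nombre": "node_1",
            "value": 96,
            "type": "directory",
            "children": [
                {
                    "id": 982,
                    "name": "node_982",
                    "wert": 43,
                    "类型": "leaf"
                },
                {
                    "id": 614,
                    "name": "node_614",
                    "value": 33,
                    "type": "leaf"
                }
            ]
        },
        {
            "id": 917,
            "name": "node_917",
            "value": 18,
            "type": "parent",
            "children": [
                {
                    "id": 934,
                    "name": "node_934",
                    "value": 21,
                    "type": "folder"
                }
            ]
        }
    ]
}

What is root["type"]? "element"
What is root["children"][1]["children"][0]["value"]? 21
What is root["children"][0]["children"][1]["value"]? 33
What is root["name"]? "node_909"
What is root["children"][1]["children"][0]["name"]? "node_934"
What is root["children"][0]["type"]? "directory"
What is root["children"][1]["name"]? "node_917"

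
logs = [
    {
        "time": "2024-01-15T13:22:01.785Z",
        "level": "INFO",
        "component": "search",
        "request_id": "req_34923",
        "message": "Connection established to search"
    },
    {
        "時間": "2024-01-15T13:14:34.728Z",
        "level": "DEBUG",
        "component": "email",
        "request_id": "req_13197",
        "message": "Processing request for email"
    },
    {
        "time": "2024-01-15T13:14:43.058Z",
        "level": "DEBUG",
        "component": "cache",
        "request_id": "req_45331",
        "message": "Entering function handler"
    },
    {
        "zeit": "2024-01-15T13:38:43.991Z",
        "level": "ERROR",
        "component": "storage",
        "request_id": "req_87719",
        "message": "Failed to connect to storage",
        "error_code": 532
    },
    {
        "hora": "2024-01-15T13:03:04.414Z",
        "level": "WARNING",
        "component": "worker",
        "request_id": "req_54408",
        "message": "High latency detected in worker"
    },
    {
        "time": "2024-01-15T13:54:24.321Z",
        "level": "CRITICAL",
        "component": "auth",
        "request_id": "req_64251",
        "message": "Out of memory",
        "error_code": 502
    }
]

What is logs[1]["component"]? "email"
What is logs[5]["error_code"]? 502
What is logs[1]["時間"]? "2024-01-15T13:14:34.728Z"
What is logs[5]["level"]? "CRITICAL"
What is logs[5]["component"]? "auth"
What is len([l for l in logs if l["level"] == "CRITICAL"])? 1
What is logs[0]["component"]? "search"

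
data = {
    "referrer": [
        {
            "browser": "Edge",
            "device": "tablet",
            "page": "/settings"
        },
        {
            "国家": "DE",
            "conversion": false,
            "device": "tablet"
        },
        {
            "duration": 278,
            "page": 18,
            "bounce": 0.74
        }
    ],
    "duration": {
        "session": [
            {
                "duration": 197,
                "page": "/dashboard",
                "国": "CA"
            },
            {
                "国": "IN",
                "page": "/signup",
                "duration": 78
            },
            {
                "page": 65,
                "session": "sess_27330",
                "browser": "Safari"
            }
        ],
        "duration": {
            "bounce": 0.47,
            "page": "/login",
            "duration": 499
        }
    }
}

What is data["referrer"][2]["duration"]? 278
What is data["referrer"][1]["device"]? "tablet"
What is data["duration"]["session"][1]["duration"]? 78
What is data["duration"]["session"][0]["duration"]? 197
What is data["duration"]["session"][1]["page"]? "/signup"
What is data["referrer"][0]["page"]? "/settings"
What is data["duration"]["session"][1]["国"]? "IN"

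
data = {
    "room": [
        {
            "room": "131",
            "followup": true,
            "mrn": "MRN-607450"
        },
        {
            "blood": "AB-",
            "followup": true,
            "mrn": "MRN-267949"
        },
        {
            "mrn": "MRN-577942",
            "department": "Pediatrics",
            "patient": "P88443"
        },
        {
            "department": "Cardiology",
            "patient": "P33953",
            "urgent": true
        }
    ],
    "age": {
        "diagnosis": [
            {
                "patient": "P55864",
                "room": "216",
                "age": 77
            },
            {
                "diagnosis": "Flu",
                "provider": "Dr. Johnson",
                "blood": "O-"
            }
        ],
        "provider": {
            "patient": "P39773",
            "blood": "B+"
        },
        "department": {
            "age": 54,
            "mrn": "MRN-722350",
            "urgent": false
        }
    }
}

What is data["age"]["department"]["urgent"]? False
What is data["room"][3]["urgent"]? True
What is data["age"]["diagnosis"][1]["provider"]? "Dr. Johnson"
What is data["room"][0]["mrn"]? "MRN-607450"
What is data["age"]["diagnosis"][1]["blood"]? "O-"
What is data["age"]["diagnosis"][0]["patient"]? "P55864"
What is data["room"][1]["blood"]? "AB-"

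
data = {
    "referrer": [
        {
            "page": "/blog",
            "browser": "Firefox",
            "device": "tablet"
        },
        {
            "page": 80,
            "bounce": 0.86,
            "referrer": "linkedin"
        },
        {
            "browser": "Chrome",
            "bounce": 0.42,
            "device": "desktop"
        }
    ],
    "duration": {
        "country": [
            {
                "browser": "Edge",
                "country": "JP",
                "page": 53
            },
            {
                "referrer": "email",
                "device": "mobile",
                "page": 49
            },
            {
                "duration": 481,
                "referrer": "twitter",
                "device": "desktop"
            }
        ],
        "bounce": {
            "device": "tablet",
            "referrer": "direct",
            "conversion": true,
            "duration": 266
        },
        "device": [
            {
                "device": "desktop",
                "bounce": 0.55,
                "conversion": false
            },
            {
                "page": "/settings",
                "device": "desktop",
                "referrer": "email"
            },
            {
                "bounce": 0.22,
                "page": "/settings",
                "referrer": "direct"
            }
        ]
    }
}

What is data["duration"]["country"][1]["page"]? 49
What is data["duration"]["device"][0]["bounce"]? 0.55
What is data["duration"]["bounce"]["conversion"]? True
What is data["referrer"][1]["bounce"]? 0.86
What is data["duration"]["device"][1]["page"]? "/settings"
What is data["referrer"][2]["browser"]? "Chrome"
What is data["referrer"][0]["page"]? "/blog"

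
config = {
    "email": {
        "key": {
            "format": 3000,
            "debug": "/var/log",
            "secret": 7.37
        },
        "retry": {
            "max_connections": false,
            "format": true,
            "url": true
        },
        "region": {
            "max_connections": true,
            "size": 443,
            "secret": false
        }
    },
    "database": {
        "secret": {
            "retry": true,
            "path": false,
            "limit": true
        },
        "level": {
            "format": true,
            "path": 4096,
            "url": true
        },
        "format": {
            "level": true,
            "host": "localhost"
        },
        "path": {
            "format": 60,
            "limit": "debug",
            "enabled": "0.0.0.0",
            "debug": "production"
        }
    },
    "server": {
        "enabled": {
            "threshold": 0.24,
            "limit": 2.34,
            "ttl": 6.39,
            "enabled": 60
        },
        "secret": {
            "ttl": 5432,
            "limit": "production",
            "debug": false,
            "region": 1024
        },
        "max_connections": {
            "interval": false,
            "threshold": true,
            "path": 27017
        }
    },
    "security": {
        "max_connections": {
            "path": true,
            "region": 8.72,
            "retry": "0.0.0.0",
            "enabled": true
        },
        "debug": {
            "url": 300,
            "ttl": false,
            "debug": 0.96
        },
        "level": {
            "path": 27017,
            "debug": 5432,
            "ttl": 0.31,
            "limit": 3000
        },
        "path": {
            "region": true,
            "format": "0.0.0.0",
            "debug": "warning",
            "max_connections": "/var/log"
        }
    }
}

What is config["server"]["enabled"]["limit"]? 2.34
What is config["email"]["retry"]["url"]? True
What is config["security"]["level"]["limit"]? 3000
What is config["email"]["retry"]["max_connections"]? False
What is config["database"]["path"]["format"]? 60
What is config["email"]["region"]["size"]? 443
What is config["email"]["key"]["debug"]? "/var/log"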